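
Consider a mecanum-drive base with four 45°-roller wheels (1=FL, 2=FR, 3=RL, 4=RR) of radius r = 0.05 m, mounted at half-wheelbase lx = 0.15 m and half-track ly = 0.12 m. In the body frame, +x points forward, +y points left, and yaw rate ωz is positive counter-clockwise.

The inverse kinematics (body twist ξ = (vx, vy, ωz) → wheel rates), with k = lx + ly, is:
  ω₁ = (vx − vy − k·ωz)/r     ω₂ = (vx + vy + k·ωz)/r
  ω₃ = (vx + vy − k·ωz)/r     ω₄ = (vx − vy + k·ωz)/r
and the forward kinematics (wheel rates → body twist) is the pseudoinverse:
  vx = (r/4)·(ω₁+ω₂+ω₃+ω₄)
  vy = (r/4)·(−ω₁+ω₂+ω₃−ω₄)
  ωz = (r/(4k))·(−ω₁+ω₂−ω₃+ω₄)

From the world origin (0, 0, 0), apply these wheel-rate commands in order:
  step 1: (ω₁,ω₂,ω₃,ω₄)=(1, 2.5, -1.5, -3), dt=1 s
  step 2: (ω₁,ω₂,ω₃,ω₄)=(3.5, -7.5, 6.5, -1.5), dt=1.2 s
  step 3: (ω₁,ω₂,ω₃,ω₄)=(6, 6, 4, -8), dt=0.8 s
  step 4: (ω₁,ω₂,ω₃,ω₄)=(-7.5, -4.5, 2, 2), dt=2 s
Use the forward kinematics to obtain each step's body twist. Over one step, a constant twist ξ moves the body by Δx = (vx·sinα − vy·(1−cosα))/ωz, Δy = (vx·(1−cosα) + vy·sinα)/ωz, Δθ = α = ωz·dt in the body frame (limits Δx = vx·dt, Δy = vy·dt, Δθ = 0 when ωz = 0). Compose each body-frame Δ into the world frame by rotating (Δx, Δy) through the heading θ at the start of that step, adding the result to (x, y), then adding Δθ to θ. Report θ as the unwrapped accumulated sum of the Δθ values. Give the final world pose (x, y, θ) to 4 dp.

step 1: ξ=(vx,vy,ωz)=(-0.0125, 0.0375, 0.0000), dt=1.0 → body Δ=(-0.0125, 0.0375, 0.0000) → world pose (-0.0125, 0.0375, 0.0000)
step 2: ξ=(vx,vy,ωz)=(0.0125, -0.0375, -0.8796), dt=1.2 → body Δ=(-0.0093, -0.0443, -1.0556) → world pose (-0.0218, -0.0068, -1.0556)
step 3: ξ=(vx,vy,ωz)=(0.1000, 0.1500, -0.5556), dt=0.8 → body Δ=(0.1036, 0.0986, -0.4444) → world pose (0.1151, -0.0484, -1.5000)
step 4: ξ=(vx,vy,ωz)=(-0.1000, 0.0375, 0.1389), dt=2.0 → body Δ=(-0.2078, 0.0464, 0.2778) → world pose (0.1467, 0.1622, -1.2222)

(0.1467, 0.1622, -1.2222)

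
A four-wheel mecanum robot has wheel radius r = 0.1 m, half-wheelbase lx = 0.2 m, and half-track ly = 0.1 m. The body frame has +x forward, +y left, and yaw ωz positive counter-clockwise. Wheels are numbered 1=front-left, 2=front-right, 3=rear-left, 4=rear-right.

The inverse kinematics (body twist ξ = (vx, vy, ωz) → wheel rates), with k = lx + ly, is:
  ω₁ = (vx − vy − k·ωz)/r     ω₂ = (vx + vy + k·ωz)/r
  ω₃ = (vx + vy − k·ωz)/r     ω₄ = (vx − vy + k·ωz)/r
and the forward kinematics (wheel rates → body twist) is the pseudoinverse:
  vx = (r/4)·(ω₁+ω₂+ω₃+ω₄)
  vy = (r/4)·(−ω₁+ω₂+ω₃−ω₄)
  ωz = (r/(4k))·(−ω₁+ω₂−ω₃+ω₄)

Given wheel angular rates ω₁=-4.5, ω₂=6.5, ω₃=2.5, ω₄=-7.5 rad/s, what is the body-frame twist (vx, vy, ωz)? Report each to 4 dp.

k = lx + ly = 0.2 + 0.1 = 0.3000
ω₁+ω₂+ω₃+ω₄ = -3.0000  →  vx = (0.1/4)·-3.0000 = -0.0750
−ω₁+ω₂+ω₃−ω₄ = 21.0000  →  vy = (0.1/4)·21.0000 = 0.5250
−ω₁+ω₂−ω₃+ω₄ = 1.0000  →  ωz = (0.1/1.2000)·1.0000 = 0.0833

(-0.0750, 0.5250, 0.0833)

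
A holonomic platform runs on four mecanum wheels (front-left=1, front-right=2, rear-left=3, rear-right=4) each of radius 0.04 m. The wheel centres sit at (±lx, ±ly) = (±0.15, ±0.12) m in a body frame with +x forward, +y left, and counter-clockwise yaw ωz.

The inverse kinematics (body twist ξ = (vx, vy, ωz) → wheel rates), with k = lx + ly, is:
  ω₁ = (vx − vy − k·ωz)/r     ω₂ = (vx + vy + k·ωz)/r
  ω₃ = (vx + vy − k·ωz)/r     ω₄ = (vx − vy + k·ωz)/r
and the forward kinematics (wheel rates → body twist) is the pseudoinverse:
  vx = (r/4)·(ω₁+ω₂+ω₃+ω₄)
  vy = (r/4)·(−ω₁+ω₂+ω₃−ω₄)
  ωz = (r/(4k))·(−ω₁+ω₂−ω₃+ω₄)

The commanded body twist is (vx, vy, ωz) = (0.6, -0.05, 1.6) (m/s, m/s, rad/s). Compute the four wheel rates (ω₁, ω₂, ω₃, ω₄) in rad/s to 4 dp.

(5.4500, 24.5500, 2.9500, 27.0500)

k = lx + ly = 0.15 + 0.12 = 0.2700;  k·ωz = 0.2700·1.6 = 0.4320
ω₁ (FL) = (vx − vy − k·ωz)/r = 0.2180/0.04 = 5.4500
ω₂ (FR) = (vx + vy + k·ωz)/r = 0.9820/0.04 = 24.5500
ω₃ (RL) = (vx + vy − k·ωz)/r = 0.1180/0.04 = 2.9500
ω₄ (RR) = (vx − vy + k·ωz)/r = 1.0820/0.04 = 27.0500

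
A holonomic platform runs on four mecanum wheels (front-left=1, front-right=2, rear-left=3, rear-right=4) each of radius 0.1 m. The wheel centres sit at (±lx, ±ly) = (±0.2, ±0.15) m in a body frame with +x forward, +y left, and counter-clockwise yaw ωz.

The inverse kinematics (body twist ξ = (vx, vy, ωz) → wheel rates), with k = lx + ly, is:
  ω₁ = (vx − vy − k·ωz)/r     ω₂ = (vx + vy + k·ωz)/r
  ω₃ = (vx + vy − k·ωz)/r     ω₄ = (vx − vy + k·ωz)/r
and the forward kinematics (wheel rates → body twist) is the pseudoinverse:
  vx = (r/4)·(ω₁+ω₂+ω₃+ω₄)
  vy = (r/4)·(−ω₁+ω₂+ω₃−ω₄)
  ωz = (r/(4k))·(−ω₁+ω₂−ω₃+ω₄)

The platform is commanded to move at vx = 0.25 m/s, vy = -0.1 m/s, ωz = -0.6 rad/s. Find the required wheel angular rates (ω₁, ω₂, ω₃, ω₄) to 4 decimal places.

(5.6000, -0.6000, 3.6000, 1.4000)

k = lx + ly = 0.2 + 0.15 = 0.3500;  k·ωz = 0.3500·-0.6 = -0.2100
ω₁ (FL) = (vx − vy − k·ωz)/r = 0.5600/0.1 = 5.6000
ω₂ (FR) = (vx + vy + k·ωz)/r = -0.0600/0.1 = -0.6000
ω₃ (RL) = (vx + vy − k·ωz)/r = 0.3600/0.1 = 3.6000
ω₄ (RR) = (vx − vy + k·ωz)/r = 0.1400/0.1 = 1.4000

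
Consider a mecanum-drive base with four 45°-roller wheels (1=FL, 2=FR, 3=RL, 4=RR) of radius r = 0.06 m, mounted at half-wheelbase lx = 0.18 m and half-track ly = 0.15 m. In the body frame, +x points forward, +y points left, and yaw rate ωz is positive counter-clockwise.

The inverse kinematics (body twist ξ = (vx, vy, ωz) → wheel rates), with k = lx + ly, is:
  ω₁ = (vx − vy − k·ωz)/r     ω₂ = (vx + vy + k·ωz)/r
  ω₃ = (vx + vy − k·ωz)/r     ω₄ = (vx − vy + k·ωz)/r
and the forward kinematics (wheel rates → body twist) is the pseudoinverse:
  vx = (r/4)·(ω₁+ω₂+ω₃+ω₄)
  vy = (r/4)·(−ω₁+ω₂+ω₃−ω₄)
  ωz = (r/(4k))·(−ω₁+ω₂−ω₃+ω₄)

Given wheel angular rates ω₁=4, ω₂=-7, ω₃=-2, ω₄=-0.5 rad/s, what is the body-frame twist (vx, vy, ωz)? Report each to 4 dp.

(-0.0825, -0.1875, -0.4318)

k = lx + ly = 0.18 + 0.15 = 0.3300
ω₁+ω₂+ω₃+ω₄ = -5.5000  →  vx = (0.06/4)·-5.5000 = -0.0825
−ω₁+ω₂+ω₃−ω₄ = -12.5000  →  vy = (0.06/4)·-12.5000 = -0.1875
−ω₁+ω₂−ω₃+ω₄ = -9.5000  →  ωz = (0.06/1.3200)·-9.5000 = -0.4318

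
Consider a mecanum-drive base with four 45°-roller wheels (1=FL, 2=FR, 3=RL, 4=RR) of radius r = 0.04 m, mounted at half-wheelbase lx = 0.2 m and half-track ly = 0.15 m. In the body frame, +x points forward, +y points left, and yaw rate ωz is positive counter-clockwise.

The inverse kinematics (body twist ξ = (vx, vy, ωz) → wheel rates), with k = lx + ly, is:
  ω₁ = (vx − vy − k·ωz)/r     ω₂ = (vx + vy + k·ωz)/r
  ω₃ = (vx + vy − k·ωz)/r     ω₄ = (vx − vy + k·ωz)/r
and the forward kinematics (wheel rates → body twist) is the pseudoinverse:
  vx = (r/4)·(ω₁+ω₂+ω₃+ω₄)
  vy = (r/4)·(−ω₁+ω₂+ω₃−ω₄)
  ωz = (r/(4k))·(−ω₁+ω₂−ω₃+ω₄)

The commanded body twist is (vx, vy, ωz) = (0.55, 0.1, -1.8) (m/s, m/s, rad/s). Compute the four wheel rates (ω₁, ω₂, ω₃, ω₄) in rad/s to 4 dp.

(27.0000, 0.5000, 32.0000, -4.5000)

k = lx + ly = 0.2 + 0.15 = 0.3500;  k·ωz = 0.3500·-1.8 = -0.6300
ω₁ (FL) = (vx − vy − k·ωz)/r = 1.0800/0.04 = 27.0000
ω₂ (FR) = (vx + vy + k·ωz)/r = 0.0200/0.04 = 0.5000
ω₃ (RL) = (vx + vy − k·ωz)/r = 1.2800/0.04 = 32.0000
ω₄ (RR) = (vx − vy + k·ωz)/r = -0.1800/0.04 = -4.5000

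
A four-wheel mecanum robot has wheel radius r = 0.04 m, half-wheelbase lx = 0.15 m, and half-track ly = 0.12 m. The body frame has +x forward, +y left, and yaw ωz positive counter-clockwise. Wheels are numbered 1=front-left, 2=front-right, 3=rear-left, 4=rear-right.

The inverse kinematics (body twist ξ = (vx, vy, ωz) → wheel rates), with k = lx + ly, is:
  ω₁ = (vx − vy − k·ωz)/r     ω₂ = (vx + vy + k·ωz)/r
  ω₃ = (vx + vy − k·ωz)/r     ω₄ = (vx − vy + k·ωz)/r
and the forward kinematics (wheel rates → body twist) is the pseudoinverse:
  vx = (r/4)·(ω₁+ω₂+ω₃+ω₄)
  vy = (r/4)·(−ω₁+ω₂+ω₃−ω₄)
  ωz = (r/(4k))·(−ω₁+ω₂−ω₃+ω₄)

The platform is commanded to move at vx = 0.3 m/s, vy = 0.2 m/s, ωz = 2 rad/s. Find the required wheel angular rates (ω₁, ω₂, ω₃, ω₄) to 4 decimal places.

(-11.0000, 26.0000, -1.0000, 16.0000)

k = lx + ly = 0.15 + 0.12 = 0.2700;  k·ωz = 0.2700·2 = 0.5400
ω₁ (FL) = (vx − vy − k·ωz)/r = -0.4400/0.04 = -11.0000
ω₂ (FR) = (vx + vy + k·ωz)/r = 1.0400/0.04 = 26.0000
ω₃ (RL) = (vx + vy − k·ωz)/r = -0.0400/0.04 = -1.0000
ω₄ (RR) = (vx − vy + k·ωz)/r = 0.6400/0.04 = 16.0000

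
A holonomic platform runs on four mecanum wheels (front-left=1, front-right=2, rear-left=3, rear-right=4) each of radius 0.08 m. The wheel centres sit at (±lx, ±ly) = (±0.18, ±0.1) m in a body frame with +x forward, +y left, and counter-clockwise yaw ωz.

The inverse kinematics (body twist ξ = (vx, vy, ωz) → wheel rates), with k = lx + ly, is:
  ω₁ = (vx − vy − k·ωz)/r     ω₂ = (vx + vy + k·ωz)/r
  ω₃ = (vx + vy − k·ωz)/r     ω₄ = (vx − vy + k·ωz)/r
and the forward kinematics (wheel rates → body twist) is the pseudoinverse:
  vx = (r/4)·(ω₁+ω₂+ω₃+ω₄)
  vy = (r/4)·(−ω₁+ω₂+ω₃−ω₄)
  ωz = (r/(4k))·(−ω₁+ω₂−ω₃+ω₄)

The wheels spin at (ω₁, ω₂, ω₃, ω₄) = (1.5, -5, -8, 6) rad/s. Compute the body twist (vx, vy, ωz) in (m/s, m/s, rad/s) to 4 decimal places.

(-0.1100, -0.4100, 0.5357)

k = lx + ly = 0.18 + 0.1 = 0.2800
ω₁+ω₂+ω₃+ω₄ = -5.5000  →  vx = (0.08/4)·-5.5000 = -0.1100
−ω₁+ω₂+ω₃−ω₄ = -20.5000  →  vy = (0.08/4)·-20.5000 = -0.4100
−ω₁+ω₂−ω₃+ω₄ = 7.5000  →  ωz = (0.08/1.1200)·7.5000 = 0.5357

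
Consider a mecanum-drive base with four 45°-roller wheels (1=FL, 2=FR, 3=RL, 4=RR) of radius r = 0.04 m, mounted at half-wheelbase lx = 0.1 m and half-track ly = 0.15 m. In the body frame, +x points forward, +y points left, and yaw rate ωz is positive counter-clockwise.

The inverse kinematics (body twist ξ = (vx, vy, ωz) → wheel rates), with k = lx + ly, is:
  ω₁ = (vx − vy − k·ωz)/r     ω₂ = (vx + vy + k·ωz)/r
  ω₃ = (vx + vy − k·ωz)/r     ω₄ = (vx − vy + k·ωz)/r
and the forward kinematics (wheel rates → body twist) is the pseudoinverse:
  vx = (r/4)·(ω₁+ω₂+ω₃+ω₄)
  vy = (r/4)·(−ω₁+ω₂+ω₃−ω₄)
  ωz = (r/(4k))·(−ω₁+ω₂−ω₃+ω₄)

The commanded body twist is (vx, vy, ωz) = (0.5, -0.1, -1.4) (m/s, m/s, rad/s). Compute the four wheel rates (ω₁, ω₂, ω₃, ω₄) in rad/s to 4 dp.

k = lx + ly = 0.1 + 0.15 = 0.2500;  k·ωz = 0.2500·-1.4 = -0.3500
ω₁ (FL) = (vx − vy − k·ωz)/r = 0.9500/0.04 = 23.7500
ω₂ (FR) = (vx + vy + k·ωz)/r = 0.0500/0.04 = 1.2500
ω₃ (RL) = (vx + vy − k·ωz)/r = 0.7500/0.04 = 18.7500
ω₄ (RR) = (vx − vy + k·ωz)/r = 0.2500/0.04 = 6.2500

(23.7500, 1.2500, 18.7500, 6.2500)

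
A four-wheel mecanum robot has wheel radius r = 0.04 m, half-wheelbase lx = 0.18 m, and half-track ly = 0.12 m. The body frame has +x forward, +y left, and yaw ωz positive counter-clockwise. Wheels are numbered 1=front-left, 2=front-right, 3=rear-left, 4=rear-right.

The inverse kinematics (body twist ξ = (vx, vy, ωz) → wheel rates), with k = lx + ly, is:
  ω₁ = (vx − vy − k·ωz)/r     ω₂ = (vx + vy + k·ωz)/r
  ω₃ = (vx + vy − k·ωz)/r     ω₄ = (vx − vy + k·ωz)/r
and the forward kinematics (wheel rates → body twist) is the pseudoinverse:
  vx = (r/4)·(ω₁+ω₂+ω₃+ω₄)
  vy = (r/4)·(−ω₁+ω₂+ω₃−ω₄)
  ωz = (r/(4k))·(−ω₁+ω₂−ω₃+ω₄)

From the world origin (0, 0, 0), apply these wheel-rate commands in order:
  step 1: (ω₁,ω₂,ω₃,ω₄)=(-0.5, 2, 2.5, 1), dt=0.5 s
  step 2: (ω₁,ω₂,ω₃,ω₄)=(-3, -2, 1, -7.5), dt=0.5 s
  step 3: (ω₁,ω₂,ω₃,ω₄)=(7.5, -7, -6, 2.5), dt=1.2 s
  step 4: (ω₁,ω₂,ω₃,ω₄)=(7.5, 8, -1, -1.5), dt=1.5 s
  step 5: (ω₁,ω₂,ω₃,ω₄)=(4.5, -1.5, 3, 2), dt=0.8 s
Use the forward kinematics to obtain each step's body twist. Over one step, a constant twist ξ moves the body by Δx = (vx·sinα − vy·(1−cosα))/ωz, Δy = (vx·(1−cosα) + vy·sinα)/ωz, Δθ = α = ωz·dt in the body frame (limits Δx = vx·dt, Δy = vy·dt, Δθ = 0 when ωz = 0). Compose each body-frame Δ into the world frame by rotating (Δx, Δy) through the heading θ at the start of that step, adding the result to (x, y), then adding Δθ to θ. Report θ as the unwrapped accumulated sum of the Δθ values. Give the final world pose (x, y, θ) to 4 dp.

step 1: ξ=(vx,vy,ωz)=(0.0500, 0.0400, 0.0333), dt=0.5 → body Δ=(0.0248, 0.0202, 0.0167) → world pose (0.0248, 0.0202, 0.0167)
step 2: ξ=(vx,vy,ωz)=(-0.1150, 0.0950, -0.2500), dt=0.5 → body Δ=(-0.0544, 0.0510, -0.1250) → world pose (-0.0304, 0.0703, -0.1083)
step 3: ξ=(vx,vy,ωz)=(-0.0300, -0.2300, -0.2000), dt=1.2 → body Δ=(-0.0686, -0.2691, -0.2400) → world pose (-0.1277, -0.1898, -0.3483)
step 4: ξ=(vx,vy,ωz)=(0.1300, 0.0100, 0.0000), dt=1.5 → body Δ=(0.1950, 0.0150, 0.0000) → world pose (0.0607, -0.2423, -0.3483)
step 5: ξ=(vx,vy,ωz)=(0.0800, -0.0500, -0.2333), dt=0.8 → body Δ=(0.0599, -0.0457, -0.1867) → world pose (0.1014, -0.3057, -0.5350)

(0.1014, -0.3057, -0.5350)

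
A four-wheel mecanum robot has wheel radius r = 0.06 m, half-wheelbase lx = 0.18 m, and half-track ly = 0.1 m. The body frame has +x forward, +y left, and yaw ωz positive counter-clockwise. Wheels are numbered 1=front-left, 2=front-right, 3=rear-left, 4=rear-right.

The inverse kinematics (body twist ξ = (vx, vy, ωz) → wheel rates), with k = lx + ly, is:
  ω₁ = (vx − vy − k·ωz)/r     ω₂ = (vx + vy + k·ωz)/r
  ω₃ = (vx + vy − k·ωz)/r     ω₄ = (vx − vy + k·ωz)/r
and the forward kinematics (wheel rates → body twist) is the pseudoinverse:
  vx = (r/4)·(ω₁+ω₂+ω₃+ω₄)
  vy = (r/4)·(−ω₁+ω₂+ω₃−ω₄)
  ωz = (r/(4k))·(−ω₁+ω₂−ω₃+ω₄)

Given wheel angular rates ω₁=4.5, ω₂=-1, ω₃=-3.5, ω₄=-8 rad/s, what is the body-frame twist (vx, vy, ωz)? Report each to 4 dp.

(-0.1200, -0.0150, -0.5357)

k = lx + ly = 0.18 + 0.1 = 0.2800
ω₁+ω₂+ω₃+ω₄ = -8.0000  →  vx = (0.06/4)·-8.0000 = -0.1200
−ω₁+ω₂+ω₃−ω₄ = -1.0000  →  vy = (0.06/4)·-1.0000 = -0.0150
−ω₁+ω₂−ω₃+ω₄ = -10.0000  →  ωz = (0.06/1.1200)·-10.0000 = -0.5357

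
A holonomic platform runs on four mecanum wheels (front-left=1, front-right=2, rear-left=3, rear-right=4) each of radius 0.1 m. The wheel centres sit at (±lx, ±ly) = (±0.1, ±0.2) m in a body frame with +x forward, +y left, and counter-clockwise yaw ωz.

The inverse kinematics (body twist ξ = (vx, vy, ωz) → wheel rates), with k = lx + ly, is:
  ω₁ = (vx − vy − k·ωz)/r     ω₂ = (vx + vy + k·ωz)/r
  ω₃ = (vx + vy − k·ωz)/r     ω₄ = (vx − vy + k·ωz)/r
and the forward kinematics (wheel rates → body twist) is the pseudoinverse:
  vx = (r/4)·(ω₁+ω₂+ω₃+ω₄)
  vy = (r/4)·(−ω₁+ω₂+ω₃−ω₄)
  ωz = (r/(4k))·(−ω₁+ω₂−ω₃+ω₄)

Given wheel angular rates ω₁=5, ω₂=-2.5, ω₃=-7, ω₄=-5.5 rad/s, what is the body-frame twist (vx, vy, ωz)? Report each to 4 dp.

k = lx + ly = 0.1 + 0.2 = 0.3000
ω₁+ω₂+ω₃+ω₄ = -10.0000  →  vx = (0.1/4)·-10.0000 = -0.2500
−ω₁+ω₂+ω₃−ω₄ = -9.0000  →  vy = (0.1/4)·-9.0000 = -0.2250
−ω₁+ω₂−ω₃+ω₄ = -6.0000  →  ωz = (0.1/1.2000)·-6.0000 = -0.5000

(-0.2500, -0.2250, -0.5000)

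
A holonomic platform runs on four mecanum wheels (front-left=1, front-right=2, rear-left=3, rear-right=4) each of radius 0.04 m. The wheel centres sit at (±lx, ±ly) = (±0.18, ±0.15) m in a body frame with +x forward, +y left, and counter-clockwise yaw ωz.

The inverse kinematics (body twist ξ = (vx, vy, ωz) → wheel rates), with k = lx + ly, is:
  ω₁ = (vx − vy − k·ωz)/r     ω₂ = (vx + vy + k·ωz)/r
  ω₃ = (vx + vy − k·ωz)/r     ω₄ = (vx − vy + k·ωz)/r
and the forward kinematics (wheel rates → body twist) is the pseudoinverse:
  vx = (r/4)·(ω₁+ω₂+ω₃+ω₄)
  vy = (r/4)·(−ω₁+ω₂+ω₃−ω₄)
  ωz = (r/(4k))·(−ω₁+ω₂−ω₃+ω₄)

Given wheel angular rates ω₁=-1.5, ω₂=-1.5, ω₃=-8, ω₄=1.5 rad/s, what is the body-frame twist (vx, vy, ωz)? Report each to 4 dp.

k = lx + ly = 0.18 + 0.15 = 0.3300
ω₁+ω₂+ω₃+ω₄ = -9.5000  →  vx = (0.04/4)·-9.5000 = -0.0950
−ω₁+ω₂+ω₃−ω₄ = -9.5000  →  vy = (0.04/4)·-9.5000 = -0.0950
−ω₁+ω₂−ω₃+ω₄ = 9.5000  →  ωz = (0.04/1.3200)·9.5000 = 0.2879

(-0.0950, -0.0950, 0.2879)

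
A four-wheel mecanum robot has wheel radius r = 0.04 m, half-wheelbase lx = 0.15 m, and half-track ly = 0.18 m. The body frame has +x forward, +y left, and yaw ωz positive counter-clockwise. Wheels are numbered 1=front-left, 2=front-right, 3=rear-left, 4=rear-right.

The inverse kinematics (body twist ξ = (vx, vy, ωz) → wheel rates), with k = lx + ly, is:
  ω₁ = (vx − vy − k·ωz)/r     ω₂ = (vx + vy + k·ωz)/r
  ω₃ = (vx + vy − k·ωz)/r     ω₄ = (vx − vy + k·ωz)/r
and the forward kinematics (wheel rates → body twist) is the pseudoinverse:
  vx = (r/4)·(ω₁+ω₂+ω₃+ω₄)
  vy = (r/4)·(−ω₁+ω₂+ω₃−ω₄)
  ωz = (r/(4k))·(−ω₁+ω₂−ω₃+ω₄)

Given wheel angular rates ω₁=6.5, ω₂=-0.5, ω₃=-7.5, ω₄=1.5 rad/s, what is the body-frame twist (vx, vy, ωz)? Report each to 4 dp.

k = lx + ly = 0.15 + 0.18 = 0.3300
ω₁+ω₂+ω₃+ω₄ = 0.0000  →  vx = (0.04/4)·0.0000 = 0.0000
−ω₁+ω₂+ω₃−ω₄ = -16.0000  →  vy = (0.04/4)·-16.0000 = -0.1600
−ω₁+ω₂−ω₃+ω₄ = 2.0000  →  ωz = (0.04/1.3200)·2.0000 = 0.0606

(0.0000, -0.1600, 0.0606)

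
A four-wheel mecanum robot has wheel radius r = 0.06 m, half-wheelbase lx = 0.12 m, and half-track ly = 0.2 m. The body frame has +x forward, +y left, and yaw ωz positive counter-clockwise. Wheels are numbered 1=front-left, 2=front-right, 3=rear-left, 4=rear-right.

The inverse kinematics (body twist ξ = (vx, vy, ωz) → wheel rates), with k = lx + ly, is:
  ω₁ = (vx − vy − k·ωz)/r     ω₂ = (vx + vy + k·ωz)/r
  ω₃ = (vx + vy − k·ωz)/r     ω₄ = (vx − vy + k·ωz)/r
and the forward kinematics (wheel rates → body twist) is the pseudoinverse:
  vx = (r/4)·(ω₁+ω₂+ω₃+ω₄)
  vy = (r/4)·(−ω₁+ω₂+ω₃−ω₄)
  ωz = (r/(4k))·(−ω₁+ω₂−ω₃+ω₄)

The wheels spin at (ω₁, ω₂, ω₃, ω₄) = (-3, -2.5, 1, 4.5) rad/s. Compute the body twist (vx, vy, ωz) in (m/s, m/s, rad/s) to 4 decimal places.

k = lx + ly = 0.12 + 0.2 = 0.3200
ω₁+ω₂+ω₃+ω₄ = 0.0000  →  vx = (0.06/4)·0.0000 = 0.0000
−ω₁+ω₂+ω₃−ω₄ = -3.0000  →  vy = (0.06/4)·-3.0000 = -0.0450
−ω₁+ω₂−ω₃+ω₄ = 4.0000  →  ωz = (0.06/1.2800)·4.0000 = 0.1875

(0.0000, -0.0450, 0.1875)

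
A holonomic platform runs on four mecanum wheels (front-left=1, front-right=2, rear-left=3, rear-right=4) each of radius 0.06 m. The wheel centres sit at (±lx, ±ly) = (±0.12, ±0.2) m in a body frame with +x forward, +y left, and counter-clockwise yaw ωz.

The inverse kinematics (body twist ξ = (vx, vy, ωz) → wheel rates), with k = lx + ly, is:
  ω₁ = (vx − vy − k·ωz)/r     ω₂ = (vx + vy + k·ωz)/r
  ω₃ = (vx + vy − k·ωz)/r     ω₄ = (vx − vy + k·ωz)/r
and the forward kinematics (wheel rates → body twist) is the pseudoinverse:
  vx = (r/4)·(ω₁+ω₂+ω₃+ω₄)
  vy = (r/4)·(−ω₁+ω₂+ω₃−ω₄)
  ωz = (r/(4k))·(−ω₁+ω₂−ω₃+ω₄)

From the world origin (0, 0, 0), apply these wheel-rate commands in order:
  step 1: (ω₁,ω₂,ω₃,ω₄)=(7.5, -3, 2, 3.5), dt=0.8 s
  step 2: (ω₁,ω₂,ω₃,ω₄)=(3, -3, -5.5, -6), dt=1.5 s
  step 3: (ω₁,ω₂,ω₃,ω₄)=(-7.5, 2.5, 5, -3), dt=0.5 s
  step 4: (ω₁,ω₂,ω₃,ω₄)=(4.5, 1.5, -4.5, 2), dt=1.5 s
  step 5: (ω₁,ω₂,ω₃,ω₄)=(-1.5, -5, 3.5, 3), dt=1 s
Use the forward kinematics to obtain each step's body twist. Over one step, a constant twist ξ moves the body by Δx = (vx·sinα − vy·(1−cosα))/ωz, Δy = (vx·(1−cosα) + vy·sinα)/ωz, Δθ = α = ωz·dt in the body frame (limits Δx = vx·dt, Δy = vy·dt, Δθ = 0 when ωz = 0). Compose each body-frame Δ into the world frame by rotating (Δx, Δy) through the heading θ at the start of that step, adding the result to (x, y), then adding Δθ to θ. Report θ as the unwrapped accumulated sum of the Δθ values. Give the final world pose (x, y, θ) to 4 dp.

(-0.1968, -0.2709, -0.6891)

step 1: ξ=(vx,vy,ωz)=(0.1500, -0.1800, -0.4219), dt=0.8 → body Δ=(0.0937, -0.1613, -0.3375) → world pose (0.0937, -0.1613, -0.3375)
step 2: ξ=(vx,vy,ωz)=(-0.1725, -0.0825, -0.3047), dt=1.5 → body Δ=(-0.2776, -0.0614, -0.4570) → world pose (-0.1886, -0.1273, -0.7945)
step 3: ξ=(vx,vy,ωz)=(-0.0450, 0.2700, 0.0938), dt=0.5 → body Δ=(-0.0257, 0.1344, 0.0469) → world pose (-0.1107, -0.0148, -0.7477)
step 4: ξ=(vx,vy,ωz)=(0.0525, -0.1425, 0.1641), dt=1.5 → body Δ=(0.1041, -0.2020, 0.2461) → world pose (-0.1716, -0.2337, -0.5016)
step 5: ξ=(vx,vy,ωz)=(0.0000, -0.0450, -0.1875), dt=1.0 → body Δ=(-0.0042, -0.0447, -0.1875) → world pose (-0.1968, -0.2709, -0.6891)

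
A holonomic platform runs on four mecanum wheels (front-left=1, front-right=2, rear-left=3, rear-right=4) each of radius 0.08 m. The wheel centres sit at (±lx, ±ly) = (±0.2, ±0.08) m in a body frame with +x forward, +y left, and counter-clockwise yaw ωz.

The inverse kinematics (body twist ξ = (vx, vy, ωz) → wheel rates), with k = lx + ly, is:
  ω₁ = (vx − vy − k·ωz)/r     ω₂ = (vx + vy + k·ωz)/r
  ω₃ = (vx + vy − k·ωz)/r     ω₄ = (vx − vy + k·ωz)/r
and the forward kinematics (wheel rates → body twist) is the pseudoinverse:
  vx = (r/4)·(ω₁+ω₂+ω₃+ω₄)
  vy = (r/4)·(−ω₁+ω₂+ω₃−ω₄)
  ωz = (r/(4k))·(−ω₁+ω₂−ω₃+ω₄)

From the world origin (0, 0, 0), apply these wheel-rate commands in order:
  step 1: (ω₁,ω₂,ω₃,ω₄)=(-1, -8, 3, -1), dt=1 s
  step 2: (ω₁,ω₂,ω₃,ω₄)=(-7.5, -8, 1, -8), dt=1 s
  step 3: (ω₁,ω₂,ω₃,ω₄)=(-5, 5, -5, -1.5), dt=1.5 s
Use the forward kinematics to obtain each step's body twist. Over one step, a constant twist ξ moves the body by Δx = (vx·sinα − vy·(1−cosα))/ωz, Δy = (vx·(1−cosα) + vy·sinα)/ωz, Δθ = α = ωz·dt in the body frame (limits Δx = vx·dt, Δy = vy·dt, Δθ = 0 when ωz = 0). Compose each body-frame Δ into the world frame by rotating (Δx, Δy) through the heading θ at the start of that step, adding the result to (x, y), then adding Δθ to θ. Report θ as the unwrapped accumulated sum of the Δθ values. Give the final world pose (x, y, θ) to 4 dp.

(-0.1995, 0.7205, -0.0179)

step 1: ξ=(vx,vy,ωz)=(-0.1400, -0.0600, -0.7857), dt=1.0 → body Δ=(-0.1484, -0.0018, -0.7857) → world pose (-0.1484, -0.0018, -0.7857)
step 2: ξ=(vx,vy,ωz)=(-0.4500, 0.1700, -0.6786), dt=1.0 → body Δ=(-0.3608, 0.3042, -0.6786) → world pose (-0.1883, 0.4684, -1.4643)
step 3: ξ=(vx,vy,ωz)=(-0.1300, 0.1300, 0.9643), dt=1.5 → body Δ=(-0.2519, 0.0157, 1.4464) → world pose (-0.1995, 0.7205, -0.0179)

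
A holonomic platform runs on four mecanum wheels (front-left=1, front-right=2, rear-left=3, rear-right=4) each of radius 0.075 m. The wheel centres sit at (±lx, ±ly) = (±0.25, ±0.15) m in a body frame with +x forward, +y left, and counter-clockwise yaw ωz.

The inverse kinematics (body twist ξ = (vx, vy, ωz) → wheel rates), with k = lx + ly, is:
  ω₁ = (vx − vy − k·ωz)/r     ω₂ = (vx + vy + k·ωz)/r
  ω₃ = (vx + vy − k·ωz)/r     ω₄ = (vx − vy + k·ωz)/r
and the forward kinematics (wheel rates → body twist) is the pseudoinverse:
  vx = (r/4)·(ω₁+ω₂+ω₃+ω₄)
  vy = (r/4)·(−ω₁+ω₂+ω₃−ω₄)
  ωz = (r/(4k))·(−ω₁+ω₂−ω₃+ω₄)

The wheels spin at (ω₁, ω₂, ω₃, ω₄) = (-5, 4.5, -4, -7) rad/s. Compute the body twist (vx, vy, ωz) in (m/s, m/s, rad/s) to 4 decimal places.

(-0.2156, 0.2344, 0.3047)

k = lx + ly = 0.25 + 0.15 = 0.4000
ω₁+ω₂+ω₃+ω₄ = -11.5000  →  vx = (0.075/4)·-11.5000 = -0.2156
−ω₁+ω₂+ω₃−ω₄ = 12.5000  →  vy = (0.075/4)·12.5000 = 0.2344
−ω₁+ω₂−ω₃+ω₄ = 6.5000  →  ωz = (0.075/1.6000)·6.5000 = 0.3047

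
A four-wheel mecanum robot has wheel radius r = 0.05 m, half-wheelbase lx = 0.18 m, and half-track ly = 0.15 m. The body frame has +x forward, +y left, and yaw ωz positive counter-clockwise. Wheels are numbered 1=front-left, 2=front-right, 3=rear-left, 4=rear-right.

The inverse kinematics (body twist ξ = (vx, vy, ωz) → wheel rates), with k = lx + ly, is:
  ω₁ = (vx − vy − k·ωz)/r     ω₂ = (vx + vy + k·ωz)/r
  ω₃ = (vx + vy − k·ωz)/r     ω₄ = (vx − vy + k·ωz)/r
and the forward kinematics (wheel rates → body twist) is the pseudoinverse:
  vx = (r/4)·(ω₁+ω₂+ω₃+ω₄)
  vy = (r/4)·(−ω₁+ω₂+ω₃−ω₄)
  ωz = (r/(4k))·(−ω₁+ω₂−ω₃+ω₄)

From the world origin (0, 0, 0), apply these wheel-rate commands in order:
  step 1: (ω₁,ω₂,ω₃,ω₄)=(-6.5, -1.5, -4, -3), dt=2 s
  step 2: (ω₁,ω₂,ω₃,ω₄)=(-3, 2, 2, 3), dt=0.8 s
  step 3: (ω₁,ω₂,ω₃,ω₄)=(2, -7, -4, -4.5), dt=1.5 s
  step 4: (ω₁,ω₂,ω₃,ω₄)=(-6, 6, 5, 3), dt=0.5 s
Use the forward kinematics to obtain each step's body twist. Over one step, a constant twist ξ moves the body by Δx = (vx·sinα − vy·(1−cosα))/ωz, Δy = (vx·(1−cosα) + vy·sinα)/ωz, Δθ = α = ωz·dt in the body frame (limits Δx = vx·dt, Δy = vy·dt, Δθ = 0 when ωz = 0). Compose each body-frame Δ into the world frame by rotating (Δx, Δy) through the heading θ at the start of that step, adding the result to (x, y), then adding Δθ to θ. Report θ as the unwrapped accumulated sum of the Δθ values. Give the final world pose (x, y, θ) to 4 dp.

step 1: ξ=(vx,vy,ωz)=(-0.1875, 0.0500, 0.2273), dt=2.0 → body Δ=(-0.3846, 0.0128, 0.4545) → world pose (-0.3846, 0.0128, 0.4545)
step 2: ξ=(vx,vy,ωz)=(0.0500, 0.0500, 0.2273), dt=0.8 → body Δ=(0.0362, 0.0434, 0.1818) → world pose (-0.3711, 0.0677, 0.6364)
step 3: ξ=(vx,vy,ωz)=(-0.1688, -0.1063, -0.3598), dt=1.5 → body Δ=(-0.2830, -0.0851, -0.5398) → world pose (-0.5482, -0.1689, 0.0966)
step 4: ξ=(vx,vy,ωz)=(0.1000, 0.1750, 0.3788), dt=0.5 → body Δ=(0.0414, 0.0917, 0.1894) → world pose (-0.5158, -0.0736, 0.2860)

(-0.5158, -0.0736, 0.2860)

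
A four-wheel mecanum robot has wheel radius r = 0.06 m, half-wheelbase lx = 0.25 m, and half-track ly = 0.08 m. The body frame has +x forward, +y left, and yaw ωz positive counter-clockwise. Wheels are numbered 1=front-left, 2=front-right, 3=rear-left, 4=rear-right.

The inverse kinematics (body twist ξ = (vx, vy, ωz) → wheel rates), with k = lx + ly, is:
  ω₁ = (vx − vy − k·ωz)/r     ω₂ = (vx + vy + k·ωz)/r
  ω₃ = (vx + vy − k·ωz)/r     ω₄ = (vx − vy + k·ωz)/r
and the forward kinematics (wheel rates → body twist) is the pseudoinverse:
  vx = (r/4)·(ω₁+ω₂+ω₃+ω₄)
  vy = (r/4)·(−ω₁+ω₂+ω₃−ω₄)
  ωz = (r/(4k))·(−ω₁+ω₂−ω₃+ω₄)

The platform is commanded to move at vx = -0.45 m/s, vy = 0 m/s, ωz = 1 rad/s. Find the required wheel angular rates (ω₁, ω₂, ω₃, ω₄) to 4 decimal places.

(-13.0000, -2.0000, -13.0000, -2.0000)

k = lx + ly = 0.25 + 0.08 = 0.3300;  k·ωz = 0.3300·1 = 0.3300
ω₁ (FL) = (vx − vy − k·ωz)/r = -0.7800/0.06 = -13.0000
ω₂ (FR) = (vx + vy + k·ωz)/r = -0.1200/0.06 = -2.0000
ω₃ (RL) = (vx + vy − k·ωz)/r = -0.7800/0.06 = -13.0000
ω₄ (RR) = (vx − vy + k·ωz)/r = -0.1200/0.06 = -2.0000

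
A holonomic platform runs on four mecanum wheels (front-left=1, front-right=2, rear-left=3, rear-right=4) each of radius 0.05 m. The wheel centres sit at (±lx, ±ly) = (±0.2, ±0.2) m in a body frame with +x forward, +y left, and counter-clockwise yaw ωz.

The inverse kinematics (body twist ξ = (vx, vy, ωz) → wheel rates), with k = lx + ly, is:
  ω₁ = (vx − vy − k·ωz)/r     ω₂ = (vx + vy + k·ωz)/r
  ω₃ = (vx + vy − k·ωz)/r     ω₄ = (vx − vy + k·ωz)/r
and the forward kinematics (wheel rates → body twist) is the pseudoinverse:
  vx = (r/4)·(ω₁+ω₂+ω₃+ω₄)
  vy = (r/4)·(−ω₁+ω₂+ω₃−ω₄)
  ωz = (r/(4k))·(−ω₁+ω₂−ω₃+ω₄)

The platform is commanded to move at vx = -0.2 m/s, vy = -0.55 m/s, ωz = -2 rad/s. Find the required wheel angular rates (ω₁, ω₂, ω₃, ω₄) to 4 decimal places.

k = lx + ly = 0.2 + 0.2 = 0.4000;  k·ωz = 0.4000·-2 = -0.8000
ω₁ (FL) = (vx − vy − k·ωz)/r = 1.1500/0.05 = 23.0000
ω₂ (FR) = (vx + vy + k·ωz)/r = -1.5500/0.05 = -31.0000
ω₃ (RL) = (vx + vy − k·ωz)/r = 0.0500/0.05 = 1.0000
ω₄ (RR) = (vx − vy + k·ωz)/r = -0.4500/0.05 = -9.0000

(23.0000, -31.0000, 1.0000, -9.0000)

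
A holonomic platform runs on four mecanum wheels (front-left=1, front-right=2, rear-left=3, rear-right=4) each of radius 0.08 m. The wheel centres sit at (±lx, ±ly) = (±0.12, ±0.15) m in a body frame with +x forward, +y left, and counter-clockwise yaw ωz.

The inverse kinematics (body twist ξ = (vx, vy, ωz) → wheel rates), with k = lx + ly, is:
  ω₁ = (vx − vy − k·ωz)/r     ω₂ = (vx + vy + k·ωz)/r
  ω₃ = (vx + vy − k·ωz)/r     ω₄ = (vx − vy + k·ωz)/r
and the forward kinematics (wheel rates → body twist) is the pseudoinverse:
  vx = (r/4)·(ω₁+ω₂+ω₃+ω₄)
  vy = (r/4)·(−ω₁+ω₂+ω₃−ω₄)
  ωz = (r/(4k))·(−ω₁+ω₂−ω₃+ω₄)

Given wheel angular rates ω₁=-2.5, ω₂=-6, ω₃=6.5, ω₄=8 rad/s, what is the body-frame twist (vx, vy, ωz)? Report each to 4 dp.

k = lx + ly = 0.12 + 0.15 = 0.2700
ω₁+ω₂+ω₃+ω₄ = 6.0000  →  vx = (0.08/4)·6.0000 = 0.1200
−ω₁+ω₂+ω₃−ω₄ = -5.0000  →  vy = (0.08/4)·-5.0000 = -0.1000
−ω₁+ω₂−ω₃+ω₄ = -2.0000  →  ωz = (0.08/1.0800)·-2.0000 = -0.1481

(0.1200, -0.1000, -0.1481)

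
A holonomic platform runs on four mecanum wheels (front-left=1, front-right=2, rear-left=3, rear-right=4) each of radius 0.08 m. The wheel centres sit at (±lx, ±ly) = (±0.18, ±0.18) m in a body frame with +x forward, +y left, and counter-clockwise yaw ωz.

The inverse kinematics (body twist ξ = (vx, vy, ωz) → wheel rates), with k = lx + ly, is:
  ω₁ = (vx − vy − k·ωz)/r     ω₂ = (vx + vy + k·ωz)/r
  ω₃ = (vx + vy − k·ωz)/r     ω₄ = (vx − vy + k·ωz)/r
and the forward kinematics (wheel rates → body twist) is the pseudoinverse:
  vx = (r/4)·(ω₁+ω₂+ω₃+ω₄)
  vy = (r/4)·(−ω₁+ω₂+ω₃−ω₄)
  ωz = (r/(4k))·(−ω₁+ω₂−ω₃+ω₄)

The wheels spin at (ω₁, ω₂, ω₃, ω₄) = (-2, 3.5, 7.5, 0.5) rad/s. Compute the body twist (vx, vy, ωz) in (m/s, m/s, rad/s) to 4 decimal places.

(0.1900, 0.2500, -0.0833)

k = lx + ly = 0.18 + 0.18 = 0.3600
ω₁+ω₂+ω₃+ω₄ = 9.5000  →  vx = (0.08/4)·9.5000 = 0.1900
−ω₁+ω₂+ω₃−ω₄ = 12.5000  →  vy = (0.08/4)·12.5000 = 0.2500
−ω₁+ω₂−ω₃+ω₄ = -1.5000  →  ωz = (0.08/1.4400)·-1.5000 = -0.0833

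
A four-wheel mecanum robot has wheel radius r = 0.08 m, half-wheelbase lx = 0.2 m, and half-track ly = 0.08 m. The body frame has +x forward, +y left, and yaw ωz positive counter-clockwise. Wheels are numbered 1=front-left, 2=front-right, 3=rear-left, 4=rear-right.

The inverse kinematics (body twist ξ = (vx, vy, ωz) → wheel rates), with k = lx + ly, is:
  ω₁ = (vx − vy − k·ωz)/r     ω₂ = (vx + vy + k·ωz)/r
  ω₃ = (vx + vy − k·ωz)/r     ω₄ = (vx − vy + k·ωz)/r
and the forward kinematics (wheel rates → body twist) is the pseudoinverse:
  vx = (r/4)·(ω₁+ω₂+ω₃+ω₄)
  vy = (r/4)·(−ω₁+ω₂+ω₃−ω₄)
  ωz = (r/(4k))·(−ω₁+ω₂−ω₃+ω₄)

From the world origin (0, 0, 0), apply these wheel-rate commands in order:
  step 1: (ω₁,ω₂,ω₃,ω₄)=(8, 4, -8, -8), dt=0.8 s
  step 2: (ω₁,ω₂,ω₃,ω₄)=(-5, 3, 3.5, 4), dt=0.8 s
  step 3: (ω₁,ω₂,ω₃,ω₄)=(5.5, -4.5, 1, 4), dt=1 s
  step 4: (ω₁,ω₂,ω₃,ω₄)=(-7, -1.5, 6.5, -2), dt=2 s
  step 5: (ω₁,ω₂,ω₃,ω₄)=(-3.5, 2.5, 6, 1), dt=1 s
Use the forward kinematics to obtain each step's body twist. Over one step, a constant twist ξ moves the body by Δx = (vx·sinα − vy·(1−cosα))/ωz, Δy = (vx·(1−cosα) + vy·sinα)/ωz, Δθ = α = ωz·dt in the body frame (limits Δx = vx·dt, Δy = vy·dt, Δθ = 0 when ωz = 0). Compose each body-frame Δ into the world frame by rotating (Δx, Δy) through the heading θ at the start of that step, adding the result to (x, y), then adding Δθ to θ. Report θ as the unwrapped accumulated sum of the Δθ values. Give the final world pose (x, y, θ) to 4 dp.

step 1: ξ=(vx,vy,ωz)=(-0.0800, -0.0800, -0.2857), dt=0.8 → body Δ=(-0.0707, -0.0562, -0.2286) → world pose (-0.0707, -0.0562, -0.2286)
step 2: ξ=(vx,vy,ωz)=(0.1100, 0.1500, 0.6071), dt=0.8 → body Δ=(0.0560, 0.1363, 0.4857) → world pose (0.0147, 0.0639, 0.2571)
step 3: ξ=(vx,vy,ωz)=(0.1200, -0.2600, -0.5000), dt=1.0 → body Δ=(0.0514, -0.2787, -0.5000) → world pose (0.1353, -0.1926, -0.2429)
step 4: ξ=(vx,vy,ωz)=(-0.0800, 0.2800, -0.2143), dt=2.0 → body Δ=(-0.0370, 0.5768, -0.4286) → world pose (0.2381, 0.3762, -0.6714)
step 5: ξ=(vx,vy,ωz)=(0.1200, 0.2200, 0.0714), dt=1.0 → body Δ=(0.1120, 0.2241, 0.0714) → world pose (0.4652, 0.4819, -0.6000)

(0.4652, 0.4819, -0.6000)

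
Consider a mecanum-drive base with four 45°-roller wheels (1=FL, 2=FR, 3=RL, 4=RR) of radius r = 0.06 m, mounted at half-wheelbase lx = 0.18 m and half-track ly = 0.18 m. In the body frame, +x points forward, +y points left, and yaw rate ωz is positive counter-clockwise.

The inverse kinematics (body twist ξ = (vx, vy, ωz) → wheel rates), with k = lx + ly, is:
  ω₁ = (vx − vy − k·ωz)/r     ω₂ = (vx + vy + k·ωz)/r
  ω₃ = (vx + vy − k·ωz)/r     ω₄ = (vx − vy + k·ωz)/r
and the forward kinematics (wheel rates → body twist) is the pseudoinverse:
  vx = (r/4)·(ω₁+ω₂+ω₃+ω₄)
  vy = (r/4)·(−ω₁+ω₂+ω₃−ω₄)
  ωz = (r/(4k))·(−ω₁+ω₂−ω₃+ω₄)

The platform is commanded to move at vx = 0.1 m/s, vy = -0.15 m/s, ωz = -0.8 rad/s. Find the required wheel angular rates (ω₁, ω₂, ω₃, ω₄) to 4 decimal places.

k = lx + ly = 0.18 + 0.18 = 0.3600;  k·ωz = 0.3600·-0.8 = -0.2880
ω₁ (FL) = (vx − vy − k·ωz)/r = 0.5380/0.06 = 8.9667
ω₂ (FR) = (vx + vy + k·ωz)/r = -0.3380/0.06 = -5.6333
ω₃ (RL) = (vx + vy − k·ωz)/r = 0.2380/0.06 = 3.9667
ω₄ (RR) = (vx − vy + k·ωz)/r = -0.0380/0.06 = -0.6333

(8.9667, -5.6333, 3.9667, -0.6333)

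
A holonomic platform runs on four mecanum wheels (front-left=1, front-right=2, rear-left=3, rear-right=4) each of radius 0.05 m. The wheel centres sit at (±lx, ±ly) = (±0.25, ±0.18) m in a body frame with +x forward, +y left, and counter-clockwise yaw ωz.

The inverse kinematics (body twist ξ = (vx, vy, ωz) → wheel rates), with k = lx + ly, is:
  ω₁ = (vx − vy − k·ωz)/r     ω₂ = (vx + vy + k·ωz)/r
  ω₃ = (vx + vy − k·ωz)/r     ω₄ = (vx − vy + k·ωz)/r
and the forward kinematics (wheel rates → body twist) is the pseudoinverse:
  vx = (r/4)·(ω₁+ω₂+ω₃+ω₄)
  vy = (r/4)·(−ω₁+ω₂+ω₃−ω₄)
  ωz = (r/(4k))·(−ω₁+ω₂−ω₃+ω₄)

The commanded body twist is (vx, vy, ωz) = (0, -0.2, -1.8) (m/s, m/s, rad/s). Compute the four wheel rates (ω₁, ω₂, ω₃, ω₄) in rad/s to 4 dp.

k = lx + ly = 0.25 + 0.18 = 0.4300;  k·ωz = 0.4300·-1.8 = -0.7740
ω₁ (FL) = (vx − vy − k·ωz)/r = 0.9740/0.05 = 19.4800
ω₂ (FR) = (vx + vy + k·ωz)/r = -0.9740/0.05 = -19.4800
ω₃ (RL) = (vx + vy − k·ωz)/r = 0.5740/0.05 = 11.4800
ω₄ (RR) = (vx − vy + k·ωz)/r = -0.5740/0.05 = -11.4800

(19.4800, -19.4800, 11.4800, -11.4800)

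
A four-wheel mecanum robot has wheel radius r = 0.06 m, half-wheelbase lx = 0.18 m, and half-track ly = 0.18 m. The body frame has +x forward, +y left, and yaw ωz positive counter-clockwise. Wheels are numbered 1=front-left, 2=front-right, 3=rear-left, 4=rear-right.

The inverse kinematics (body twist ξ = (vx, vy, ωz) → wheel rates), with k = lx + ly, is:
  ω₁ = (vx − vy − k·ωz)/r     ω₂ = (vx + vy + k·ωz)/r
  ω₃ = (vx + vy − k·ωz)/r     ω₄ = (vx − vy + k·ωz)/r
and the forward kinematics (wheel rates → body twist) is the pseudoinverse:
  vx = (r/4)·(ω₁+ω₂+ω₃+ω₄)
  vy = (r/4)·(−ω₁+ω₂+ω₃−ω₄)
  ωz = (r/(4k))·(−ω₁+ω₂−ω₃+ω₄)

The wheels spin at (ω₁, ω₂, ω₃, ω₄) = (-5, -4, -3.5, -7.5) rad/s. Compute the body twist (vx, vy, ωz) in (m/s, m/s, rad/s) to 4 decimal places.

(-0.3000, 0.0750, -0.1250)

k = lx + ly = 0.18 + 0.18 = 0.3600
ω₁+ω₂+ω₃+ω₄ = -20.0000  →  vx = (0.06/4)·-20.0000 = -0.3000
−ω₁+ω₂+ω₃−ω₄ = 5.0000  →  vy = (0.06/4)·5.0000 = 0.0750
−ω₁+ω₂−ω₃+ω₄ = -3.0000  →  ωz = (0.06/1.4400)·-3.0000 = -0.1250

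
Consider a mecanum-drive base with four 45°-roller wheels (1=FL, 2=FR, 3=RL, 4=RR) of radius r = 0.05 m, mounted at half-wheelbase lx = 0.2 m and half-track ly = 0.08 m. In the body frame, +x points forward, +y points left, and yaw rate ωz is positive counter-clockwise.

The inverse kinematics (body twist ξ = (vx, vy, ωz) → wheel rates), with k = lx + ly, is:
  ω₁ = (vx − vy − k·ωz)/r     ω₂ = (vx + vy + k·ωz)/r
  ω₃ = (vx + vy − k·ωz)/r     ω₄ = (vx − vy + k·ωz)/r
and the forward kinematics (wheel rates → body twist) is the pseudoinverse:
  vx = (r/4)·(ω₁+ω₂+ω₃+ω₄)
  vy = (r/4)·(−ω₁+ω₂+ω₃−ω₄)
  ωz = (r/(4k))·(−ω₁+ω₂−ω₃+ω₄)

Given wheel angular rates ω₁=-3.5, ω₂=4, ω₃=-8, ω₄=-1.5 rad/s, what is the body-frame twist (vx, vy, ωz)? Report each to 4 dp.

(-0.1125, 0.0125, 0.6250)

k = lx + ly = 0.2 + 0.08 = 0.2800
ω₁+ω₂+ω₃+ω₄ = -9.0000  →  vx = (0.05/4)·-9.0000 = -0.1125
−ω₁+ω₂+ω₃−ω₄ = 1.0000  →  vy = (0.05/4)·1.0000 = 0.0125
−ω₁+ω₂−ω₃+ω₄ = 14.0000  →  ωz = (0.05/1.1200)·14.0000 = 0.6250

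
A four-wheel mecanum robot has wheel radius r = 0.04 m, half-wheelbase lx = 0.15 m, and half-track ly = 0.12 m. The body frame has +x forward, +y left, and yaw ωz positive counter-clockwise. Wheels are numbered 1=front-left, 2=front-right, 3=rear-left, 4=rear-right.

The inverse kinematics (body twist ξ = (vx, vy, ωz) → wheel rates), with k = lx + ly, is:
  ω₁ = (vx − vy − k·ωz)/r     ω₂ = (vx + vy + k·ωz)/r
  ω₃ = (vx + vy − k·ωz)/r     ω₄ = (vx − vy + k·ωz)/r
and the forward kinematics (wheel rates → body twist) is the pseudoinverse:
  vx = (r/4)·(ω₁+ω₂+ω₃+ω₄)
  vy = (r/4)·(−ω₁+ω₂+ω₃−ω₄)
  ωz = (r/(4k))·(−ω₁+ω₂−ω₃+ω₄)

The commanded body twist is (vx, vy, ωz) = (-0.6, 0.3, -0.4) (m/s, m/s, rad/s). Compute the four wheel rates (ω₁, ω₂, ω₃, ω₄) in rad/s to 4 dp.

k = lx + ly = 0.15 + 0.12 = 0.2700;  k·ωz = 0.2700·-0.4 = -0.1080
ω₁ (FL) = (vx − vy − k·ωz)/r = -0.7920/0.04 = -19.8000
ω₂ (FR) = (vx + vy + k·ωz)/r = -0.4080/0.04 = -10.2000
ω₃ (RL) = (vx + vy − k·ωz)/r = -0.1920/0.04 = -4.8000
ω₄ (RR) = (vx − vy + k·ωz)/r = -1.0080/0.04 = -25.2000

(-19.8000, -10.2000, -4.8000, -25.2000)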